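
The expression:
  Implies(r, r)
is always true.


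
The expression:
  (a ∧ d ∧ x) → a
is always true.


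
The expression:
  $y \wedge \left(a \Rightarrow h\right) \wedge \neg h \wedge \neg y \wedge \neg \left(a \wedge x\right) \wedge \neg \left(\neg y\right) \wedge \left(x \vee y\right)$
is never true.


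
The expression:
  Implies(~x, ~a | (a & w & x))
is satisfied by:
  {x: True, a: False}
  {a: False, x: False}
  {a: True, x: True}


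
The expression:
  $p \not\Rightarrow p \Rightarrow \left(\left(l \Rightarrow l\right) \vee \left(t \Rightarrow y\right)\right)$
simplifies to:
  $\text{True}$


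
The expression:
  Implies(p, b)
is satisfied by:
  {b: True, p: False}
  {p: False, b: False}
  {p: True, b: True}


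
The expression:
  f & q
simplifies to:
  f & q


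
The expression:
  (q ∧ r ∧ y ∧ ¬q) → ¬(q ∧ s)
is always true.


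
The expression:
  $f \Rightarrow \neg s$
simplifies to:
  $\neg f \vee \neg s$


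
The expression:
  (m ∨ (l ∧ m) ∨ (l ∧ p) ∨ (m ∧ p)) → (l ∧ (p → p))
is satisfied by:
  {l: True, m: False}
  {m: False, l: False}
  {m: True, l: True}


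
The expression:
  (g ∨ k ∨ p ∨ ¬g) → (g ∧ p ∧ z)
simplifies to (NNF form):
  g ∧ p ∧ z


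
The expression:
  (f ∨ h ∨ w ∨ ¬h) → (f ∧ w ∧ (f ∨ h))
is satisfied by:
  {w: True, f: True}


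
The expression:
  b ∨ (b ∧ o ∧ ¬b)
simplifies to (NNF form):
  b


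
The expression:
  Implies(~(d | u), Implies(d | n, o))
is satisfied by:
  {d: True, o: True, u: True, n: False}
  {d: True, o: True, u: False, n: False}
  {d: True, u: True, o: False, n: False}
  {d: True, u: False, o: False, n: False}
  {o: True, u: True, d: False, n: False}
  {o: True, u: False, d: False, n: False}
  {u: True, d: False, o: False, n: False}
  {u: False, d: False, o: False, n: False}
  {n: True, d: True, o: True, u: True}
  {n: True, d: True, o: True, u: False}
  {n: True, d: True, u: True, o: False}
  {n: True, d: True, u: False, o: False}
  {n: True, o: True, u: True, d: False}
  {n: True, o: True, u: False, d: False}
  {n: True, u: True, o: False, d: False}


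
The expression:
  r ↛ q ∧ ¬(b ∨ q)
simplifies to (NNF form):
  r ∧ ¬b ∧ ¬q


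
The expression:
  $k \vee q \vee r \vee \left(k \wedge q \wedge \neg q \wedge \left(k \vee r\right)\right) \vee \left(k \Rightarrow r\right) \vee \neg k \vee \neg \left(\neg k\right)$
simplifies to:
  $\text{True}$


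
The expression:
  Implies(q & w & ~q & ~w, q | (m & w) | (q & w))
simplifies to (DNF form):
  True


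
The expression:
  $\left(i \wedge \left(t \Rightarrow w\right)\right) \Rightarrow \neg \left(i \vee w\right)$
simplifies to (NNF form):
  $\left(t \wedge \neg w\right) \vee \neg i$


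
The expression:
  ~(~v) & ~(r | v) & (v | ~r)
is never true.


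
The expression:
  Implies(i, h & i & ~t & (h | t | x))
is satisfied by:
  {h: True, t: False, i: False}
  {t: False, i: False, h: False}
  {h: True, t: True, i: False}
  {t: True, h: False, i: False}
  {i: True, h: True, t: False}


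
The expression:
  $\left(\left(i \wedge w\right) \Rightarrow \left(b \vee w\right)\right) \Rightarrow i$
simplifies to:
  $i$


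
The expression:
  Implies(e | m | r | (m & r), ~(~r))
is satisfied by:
  {r: True, m: False, e: False}
  {r: True, e: True, m: False}
  {r: True, m: True, e: False}
  {r: True, e: True, m: True}
  {e: False, m: False, r: False}


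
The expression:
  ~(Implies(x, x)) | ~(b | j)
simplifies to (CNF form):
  ~b & ~j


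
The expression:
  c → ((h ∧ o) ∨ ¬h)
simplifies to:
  o ∨ ¬c ∨ ¬h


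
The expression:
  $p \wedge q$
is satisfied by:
  {p: True, q: True}


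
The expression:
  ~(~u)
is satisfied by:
  {u: True}


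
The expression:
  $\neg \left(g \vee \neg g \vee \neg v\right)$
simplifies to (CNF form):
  $\text{False}$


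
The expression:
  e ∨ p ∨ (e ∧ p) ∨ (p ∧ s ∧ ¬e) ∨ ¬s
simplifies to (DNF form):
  e ∨ p ∨ ¬s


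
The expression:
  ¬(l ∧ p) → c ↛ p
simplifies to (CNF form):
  (c ∨ l) ∧ (c ∨ p) ∧ (l ∨ ¬p) ∧ (p ∨ ¬p)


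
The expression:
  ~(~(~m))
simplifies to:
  ~m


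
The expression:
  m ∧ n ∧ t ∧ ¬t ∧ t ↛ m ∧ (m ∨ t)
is never true.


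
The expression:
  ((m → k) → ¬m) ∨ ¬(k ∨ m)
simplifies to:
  ¬k ∨ ¬m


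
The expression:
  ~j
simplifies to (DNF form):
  ~j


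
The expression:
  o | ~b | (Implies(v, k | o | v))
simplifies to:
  True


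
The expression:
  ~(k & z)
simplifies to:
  ~k | ~z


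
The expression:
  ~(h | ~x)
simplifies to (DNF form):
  x & ~h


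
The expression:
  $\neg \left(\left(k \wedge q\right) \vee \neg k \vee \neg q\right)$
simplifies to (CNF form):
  $\text{False}$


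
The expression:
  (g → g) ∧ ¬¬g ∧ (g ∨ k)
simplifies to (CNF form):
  g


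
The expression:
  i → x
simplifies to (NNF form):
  x ∨ ¬i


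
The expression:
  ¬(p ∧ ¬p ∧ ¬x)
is always true.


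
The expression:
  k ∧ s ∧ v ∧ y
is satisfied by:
  {k: True, s: True, y: True, v: True}


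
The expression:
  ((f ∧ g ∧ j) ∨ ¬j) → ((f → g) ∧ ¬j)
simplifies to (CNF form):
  (g ∨ j ∨ ¬f) ∧ (g ∨ ¬f ∨ ¬g) ∧ (j ∨ ¬f ∨ ¬j) ∧ (¬f ∨ ¬g ∨ ¬j)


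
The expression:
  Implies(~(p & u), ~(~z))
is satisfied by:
  {z: True, p: True, u: True}
  {z: True, p: True, u: False}
  {z: True, u: True, p: False}
  {z: True, u: False, p: False}
  {p: True, u: True, z: False}


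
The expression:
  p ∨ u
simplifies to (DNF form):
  p ∨ u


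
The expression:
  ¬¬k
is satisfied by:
  {k: True}


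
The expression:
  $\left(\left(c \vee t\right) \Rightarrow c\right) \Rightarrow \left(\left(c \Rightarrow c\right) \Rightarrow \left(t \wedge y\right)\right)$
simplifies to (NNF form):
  $t \wedge \left(y \vee \neg c\right)$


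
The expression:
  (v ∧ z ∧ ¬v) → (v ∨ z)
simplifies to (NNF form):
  True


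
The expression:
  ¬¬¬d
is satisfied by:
  {d: False}


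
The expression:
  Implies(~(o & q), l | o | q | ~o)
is always true.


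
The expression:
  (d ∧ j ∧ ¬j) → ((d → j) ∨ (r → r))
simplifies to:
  True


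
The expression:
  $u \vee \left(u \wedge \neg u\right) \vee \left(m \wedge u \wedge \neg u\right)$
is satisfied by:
  {u: True}


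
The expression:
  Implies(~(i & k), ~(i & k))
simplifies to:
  True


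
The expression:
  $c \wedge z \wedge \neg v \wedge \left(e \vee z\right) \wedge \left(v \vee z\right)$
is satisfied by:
  {c: True, z: True, v: False}


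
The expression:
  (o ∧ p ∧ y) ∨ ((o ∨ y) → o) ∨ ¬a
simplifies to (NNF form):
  o ∨ ¬a ∨ ¬y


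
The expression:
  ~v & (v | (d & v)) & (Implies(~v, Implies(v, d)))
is never true.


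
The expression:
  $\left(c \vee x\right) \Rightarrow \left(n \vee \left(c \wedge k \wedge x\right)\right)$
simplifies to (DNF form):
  $n \vee \left(\neg c \wedge \neg x\right) \vee \left(c \wedge k \wedge x\right)$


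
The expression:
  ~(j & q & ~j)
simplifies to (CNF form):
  True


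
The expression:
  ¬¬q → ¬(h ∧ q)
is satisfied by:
  {h: False, q: False}
  {q: True, h: False}
  {h: True, q: False}


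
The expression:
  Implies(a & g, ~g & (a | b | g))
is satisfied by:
  {g: False, a: False}
  {a: True, g: False}
  {g: True, a: False}


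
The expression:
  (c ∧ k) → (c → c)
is always true.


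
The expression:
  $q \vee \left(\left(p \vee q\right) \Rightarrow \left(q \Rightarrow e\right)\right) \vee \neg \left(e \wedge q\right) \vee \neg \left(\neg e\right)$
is always true.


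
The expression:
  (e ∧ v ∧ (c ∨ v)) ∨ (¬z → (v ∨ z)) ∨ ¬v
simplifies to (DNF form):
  True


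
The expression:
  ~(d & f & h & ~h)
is always true.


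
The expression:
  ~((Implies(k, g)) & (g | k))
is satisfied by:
  {g: False}


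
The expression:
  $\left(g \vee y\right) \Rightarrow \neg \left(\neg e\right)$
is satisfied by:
  {e: True, y: False, g: False}
  {e: True, g: True, y: False}
  {e: True, y: True, g: False}
  {e: True, g: True, y: True}
  {g: False, y: False, e: False}


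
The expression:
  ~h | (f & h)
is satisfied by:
  {f: True, h: False}
  {h: False, f: False}
  {h: True, f: True}


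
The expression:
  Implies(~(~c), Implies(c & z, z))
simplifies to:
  True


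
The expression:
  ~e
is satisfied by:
  {e: False}


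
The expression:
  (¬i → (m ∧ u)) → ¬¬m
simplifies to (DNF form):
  m ∨ ¬i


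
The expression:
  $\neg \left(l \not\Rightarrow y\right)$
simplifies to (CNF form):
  $y \vee \neg l$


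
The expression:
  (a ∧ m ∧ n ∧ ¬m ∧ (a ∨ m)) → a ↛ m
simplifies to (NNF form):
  True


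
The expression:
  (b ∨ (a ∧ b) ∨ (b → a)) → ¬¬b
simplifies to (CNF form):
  b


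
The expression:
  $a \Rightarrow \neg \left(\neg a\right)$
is always true.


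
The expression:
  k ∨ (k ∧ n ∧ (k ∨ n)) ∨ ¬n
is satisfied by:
  {k: True, n: False}
  {n: False, k: False}
  {n: True, k: True}


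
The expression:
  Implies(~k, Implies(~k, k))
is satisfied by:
  {k: True}


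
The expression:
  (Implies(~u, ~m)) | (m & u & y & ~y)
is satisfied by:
  {u: True, m: False}
  {m: False, u: False}
  {m: True, u: True}


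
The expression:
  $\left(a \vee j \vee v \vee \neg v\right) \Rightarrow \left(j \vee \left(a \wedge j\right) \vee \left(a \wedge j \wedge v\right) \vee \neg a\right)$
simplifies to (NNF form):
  $j \vee \neg a$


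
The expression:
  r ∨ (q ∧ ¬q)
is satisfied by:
  {r: True}


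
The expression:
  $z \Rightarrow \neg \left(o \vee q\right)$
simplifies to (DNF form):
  $\left(\neg o \wedge \neg q\right) \vee \neg z$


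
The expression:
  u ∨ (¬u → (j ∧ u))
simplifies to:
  u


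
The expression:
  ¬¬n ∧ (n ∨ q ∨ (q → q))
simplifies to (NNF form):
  n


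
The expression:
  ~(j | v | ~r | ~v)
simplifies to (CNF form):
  False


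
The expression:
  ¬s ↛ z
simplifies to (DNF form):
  z ∨ ¬s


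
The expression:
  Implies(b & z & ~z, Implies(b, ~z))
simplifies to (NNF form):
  True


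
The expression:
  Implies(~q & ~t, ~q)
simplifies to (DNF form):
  True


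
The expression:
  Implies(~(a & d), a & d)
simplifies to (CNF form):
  a & d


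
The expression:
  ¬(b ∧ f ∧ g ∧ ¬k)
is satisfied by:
  {k: True, g: False, b: False, f: False}
  {f: False, g: False, k: False, b: False}
  {f: True, k: True, g: False, b: False}
  {f: True, g: False, k: False, b: False}
  {b: True, k: True, f: False, g: False}
  {b: True, f: False, g: False, k: False}
  {b: True, f: True, k: True, g: False}
  {b: True, f: True, g: False, k: False}
  {k: True, g: True, b: False, f: False}
  {g: True, b: False, k: False, f: False}
  {f: True, g: True, k: True, b: False}
  {f: True, g: True, b: False, k: False}
  {k: True, g: True, b: True, f: False}
  {g: True, b: True, f: False, k: False}
  {f: True, g: True, b: True, k: True}


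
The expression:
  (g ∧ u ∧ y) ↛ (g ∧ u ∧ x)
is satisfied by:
  {g: True, u: True, y: True, x: False}


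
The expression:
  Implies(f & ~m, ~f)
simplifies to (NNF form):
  m | ~f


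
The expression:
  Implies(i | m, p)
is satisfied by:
  {p: True, m: False, i: False}
  {i: True, p: True, m: False}
  {p: True, m: True, i: False}
  {i: True, p: True, m: True}
  {i: False, m: False, p: False}


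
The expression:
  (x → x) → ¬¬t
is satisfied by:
  {t: True}


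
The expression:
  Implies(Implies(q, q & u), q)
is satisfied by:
  {q: True}


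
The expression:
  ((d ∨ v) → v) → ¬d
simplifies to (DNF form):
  ¬d ∨ ¬v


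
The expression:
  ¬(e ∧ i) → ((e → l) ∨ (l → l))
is always true.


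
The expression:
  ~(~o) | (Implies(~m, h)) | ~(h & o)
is always true.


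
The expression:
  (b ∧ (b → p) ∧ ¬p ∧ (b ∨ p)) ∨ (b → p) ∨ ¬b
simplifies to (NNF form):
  p ∨ ¬b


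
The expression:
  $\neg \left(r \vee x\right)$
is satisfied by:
  {x: False, r: False}


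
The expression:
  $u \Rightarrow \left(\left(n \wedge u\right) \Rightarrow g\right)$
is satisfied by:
  {g: True, u: False, n: False}
  {u: False, n: False, g: False}
  {n: True, g: True, u: False}
  {n: True, u: False, g: False}
  {g: True, u: True, n: False}
  {u: True, g: False, n: False}
  {n: True, u: True, g: True}


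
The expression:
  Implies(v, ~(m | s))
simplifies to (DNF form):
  ~v | (~m & ~s)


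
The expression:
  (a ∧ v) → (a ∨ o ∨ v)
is always true.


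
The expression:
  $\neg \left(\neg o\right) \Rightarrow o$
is always true.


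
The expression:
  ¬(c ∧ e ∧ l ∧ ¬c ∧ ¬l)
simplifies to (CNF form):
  True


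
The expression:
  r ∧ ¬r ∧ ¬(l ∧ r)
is never true.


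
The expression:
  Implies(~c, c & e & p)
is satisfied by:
  {c: True}


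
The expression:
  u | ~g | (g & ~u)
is always true.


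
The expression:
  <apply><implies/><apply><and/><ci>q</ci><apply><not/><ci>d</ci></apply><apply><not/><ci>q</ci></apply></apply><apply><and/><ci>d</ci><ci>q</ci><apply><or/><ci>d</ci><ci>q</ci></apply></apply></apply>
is always true.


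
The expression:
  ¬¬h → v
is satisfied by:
  {v: True, h: False}
  {h: False, v: False}
  {h: True, v: True}


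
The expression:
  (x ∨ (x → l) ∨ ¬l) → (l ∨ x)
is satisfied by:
  {x: True, l: True}
  {x: True, l: False}
  {l: True, x: False}


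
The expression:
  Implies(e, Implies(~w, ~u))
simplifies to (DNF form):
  w | ~e | ~u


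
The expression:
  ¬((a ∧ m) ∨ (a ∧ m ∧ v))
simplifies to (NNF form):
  ¬a ∨ ¬m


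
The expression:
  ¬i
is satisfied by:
  {i: False}


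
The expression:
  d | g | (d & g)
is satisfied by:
  {d: True, g: True}
  {d: True, g: False}
  {g: True, d: False}


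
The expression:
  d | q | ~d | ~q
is always true.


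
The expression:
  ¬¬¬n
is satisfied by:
  {n: False}


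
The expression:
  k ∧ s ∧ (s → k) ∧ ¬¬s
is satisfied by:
  {s: True, k: True}


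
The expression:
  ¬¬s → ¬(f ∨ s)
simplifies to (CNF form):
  ¬s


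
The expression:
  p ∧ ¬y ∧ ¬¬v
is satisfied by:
  {p: True, v: True, y: False}


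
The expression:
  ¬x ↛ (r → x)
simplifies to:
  r ∧ ¬x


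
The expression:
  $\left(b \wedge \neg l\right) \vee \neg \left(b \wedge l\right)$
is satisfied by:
  {l: False, b: False}
  {b: True, l: False}
  {l: True, b: False}


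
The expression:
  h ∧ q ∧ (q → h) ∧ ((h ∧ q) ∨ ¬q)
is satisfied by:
  {h: True, q: True}


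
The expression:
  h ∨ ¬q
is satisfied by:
  {h: True, q: False}
  {q: False, h: False}
  {q: True, h: True}


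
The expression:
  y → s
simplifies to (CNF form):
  s ∨ ¬y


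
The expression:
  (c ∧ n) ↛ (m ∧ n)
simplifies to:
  c ∧ n ∧ ¬m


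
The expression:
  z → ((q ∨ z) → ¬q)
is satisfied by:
  {q: False, z: False}
  {z: True, q: False}
  {q: True, z: False}


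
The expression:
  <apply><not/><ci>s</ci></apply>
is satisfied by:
  {s: False}


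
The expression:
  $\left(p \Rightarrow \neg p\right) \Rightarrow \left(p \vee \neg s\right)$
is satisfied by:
  {p: True, s: False}
  {s: False, p: False}
  {s: True, p: True}


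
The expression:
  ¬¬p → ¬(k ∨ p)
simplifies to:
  ¬p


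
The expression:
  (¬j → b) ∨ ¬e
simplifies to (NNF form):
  b ∨ j ∨ ¬e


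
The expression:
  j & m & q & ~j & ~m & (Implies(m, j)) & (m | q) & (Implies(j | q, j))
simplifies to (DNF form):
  False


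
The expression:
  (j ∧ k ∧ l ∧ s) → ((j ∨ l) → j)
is always true.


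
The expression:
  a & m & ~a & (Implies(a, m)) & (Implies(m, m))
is never true.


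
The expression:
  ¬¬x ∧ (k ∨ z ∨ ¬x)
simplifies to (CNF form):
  x ∧ (k ∨ z)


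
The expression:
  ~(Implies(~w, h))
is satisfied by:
  {w: False, h: False}


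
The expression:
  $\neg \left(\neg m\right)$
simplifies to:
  $m$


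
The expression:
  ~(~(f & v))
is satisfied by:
  {f: True, v: True}


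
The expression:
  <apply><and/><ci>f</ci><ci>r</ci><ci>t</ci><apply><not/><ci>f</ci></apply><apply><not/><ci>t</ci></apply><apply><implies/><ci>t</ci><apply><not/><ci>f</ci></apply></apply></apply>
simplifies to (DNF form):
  <false/>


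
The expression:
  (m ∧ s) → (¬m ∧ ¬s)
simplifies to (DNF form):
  ¬m ∨ ¬s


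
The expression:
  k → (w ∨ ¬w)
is always true.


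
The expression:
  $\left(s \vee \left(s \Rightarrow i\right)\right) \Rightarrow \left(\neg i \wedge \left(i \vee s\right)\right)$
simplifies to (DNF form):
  $s \wedge \neg i$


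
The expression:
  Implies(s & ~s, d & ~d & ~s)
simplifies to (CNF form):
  True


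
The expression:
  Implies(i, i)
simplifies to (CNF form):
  True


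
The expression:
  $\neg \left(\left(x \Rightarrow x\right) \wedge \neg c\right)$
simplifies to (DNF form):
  $c$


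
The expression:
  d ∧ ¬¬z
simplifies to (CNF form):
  d ∧ z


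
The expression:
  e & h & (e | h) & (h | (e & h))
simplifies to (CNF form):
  e & h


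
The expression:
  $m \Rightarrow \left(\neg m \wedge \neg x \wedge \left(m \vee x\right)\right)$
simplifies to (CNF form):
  $\neg m$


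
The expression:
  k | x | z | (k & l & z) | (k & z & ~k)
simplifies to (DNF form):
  k | x | z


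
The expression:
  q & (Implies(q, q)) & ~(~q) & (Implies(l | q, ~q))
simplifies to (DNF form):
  False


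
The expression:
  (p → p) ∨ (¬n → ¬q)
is always true.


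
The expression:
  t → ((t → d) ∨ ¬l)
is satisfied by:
  {d: True, l: False, t: False}
  {l: False, t: False, d: False}
  {d: True, t: True, l: False}
  {t: True, l: False, d: False}
  {d: True, l: True, t: False}
  {l: True, d: False, t: False}
  {d: True, t: True, l: True}


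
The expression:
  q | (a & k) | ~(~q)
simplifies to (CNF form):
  (a | q) & (k | q)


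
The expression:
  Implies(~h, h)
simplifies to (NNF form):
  h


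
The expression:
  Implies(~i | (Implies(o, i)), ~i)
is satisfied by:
  {i: False}


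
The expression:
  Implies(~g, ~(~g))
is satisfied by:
  {g: True}


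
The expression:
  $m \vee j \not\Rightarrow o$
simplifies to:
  $m \vee \left(j \wedge \neg o\right)$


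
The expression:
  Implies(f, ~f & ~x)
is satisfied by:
  {f: False}


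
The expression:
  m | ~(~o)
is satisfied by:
  {o: True, m: True}
  {o: True, m: False}
  {m: True, o: False}


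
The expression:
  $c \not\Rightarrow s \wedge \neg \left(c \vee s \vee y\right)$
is never true.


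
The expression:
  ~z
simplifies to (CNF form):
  ~z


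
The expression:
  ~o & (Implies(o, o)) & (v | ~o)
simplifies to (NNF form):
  ~o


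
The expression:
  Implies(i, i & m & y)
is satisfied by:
  {m: True, y: True, i: False}
  {m: True, y: False, i: False}
  {y: True, m: False, i: False}
  {m: False, y: False, i: False}
  {i: True, m: True, y: True}


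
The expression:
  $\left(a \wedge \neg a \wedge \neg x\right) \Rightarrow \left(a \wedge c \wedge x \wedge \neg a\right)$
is always true.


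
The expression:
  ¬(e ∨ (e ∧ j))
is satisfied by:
  {e: False}


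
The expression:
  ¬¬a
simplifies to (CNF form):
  a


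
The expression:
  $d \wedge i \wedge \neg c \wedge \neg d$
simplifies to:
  $\text{False}$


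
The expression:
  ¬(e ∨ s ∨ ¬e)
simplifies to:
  False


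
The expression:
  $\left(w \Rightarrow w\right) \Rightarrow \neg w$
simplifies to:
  $\neg w$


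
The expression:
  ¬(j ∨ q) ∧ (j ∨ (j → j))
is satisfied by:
  {q: False, j: False}


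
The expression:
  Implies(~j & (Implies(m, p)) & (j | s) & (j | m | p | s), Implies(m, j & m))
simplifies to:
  j | ~m | ~p | ~s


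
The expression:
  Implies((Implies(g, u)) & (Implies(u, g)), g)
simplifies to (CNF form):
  g | u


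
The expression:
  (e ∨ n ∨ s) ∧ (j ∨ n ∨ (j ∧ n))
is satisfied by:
  {n: True, e: True, j: True, s: True}
  {n: True, e: True, j: True, s: False}
  {n: True, j: True, s: True, e: False}
  {n: True, j: True, s: False, e: False}
  {n: True, e: True, s: True, j: False}
  {n: True, e: True, s: False, j: False}
  {n: True, s: True, j: False, e: False}
  {n: True, s: False, j: False, e: False}
  {e: True, j: True, s: True, n: False}
  {e: True, j: True, s: False, n: False}
  {j: True, s: True, n: False, e: False}


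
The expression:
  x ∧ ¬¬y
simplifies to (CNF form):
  x ∧ y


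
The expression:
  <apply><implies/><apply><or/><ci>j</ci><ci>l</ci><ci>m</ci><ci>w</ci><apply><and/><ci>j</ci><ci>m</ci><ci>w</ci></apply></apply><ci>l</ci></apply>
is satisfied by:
  {l: True, m: False, j: False, w: False}
  {l: True, w: True, m: False, j: False}
  {l: True, j: True, m: False, w: False}
  {l: True, w: True, j: True, m: False}
  {l: True, m: True, j: False, w: False}
  {l: True, w: True, m: True, j: False}
  {l: True, j: True, m: True, w: False}
  {l: True, w: True, j: True, m: True}
  {w: False, m: False, j: False, l: False}


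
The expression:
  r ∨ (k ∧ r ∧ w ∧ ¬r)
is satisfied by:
  {r: True}


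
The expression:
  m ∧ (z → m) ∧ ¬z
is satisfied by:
  {m: True, z: False}


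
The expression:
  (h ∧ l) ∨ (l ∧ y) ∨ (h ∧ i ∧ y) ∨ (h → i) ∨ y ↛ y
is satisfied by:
  {i: True, l: True, h: False}
  {i: True, h: False, l: False}
  {l: True, h: False, i: False}
  {l: False, h: False, i: False}
  {i: True, l: True, h: True}
  {i: True, h: True, l: False}
  {l: True, h: True, i: False}


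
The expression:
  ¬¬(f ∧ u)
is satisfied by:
  {u: True, f: True}


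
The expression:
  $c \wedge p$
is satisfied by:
  {c: True, p: True}


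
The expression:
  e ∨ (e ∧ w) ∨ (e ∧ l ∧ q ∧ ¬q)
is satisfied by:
  {e: True}


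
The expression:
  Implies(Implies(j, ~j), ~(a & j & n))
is always true.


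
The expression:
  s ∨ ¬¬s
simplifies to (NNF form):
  s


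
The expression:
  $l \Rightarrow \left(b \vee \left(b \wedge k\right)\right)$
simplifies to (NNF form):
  $b \vee \neg l$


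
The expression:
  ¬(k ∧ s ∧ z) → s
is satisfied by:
  {s: True}


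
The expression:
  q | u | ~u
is always true.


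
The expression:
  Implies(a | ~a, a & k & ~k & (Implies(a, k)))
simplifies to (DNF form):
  False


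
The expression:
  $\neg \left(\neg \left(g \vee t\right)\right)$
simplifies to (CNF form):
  $g \vee t$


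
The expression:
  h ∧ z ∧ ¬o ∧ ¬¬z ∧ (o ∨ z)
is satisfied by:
  {h: True, z: True, o: False}


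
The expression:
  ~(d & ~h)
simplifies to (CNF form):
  h | ~d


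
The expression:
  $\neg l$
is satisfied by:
  {l: False}


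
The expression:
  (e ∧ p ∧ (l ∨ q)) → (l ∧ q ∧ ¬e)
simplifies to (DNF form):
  (¬l ∧ ¬q) ∨ ¬e ∨ ¬p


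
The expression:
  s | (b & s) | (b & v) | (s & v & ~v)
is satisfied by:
  {v: True, s: True, b: True}
  {v: True, s: True, b: False}
  {s: True, b: True, v: False}
  {s: True, b: False, v: False}
  {v: True, b: True, s: False}


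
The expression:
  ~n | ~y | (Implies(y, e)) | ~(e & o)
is always true.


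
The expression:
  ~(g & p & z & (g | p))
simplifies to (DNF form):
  ~g | ~p | ~z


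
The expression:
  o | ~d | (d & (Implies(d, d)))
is always true.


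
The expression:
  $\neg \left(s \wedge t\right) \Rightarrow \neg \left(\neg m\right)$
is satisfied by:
  {m: True, s: True, t: True}
  {m: True, s: True, t: False}
  {m: True, t: True, s: False}
  {m: True, t: False, s: False}
  {s: True, t: True, m: False}


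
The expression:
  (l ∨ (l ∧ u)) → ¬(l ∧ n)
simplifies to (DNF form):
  ¬l ∨ ¬n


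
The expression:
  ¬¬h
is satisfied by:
  {h: True}


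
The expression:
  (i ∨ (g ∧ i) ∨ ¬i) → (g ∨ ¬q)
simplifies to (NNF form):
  g ∨ ¬q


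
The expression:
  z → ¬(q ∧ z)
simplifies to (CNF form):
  ¬q ∨ ¬z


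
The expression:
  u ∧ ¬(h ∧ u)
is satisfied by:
  {u: True, h: False}


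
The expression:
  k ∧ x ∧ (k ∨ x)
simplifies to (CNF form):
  k ∧ x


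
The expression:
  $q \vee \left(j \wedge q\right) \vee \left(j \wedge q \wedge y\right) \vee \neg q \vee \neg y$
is always true.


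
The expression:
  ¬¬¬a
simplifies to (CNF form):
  ¬a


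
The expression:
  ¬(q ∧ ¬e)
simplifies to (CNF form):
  e ∨ ¬q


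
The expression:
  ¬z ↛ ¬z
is never true.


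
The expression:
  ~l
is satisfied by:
  {l: False}


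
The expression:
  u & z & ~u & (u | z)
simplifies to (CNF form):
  False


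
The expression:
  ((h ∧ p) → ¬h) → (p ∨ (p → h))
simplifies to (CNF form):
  True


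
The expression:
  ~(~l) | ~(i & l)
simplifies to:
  True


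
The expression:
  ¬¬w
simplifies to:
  w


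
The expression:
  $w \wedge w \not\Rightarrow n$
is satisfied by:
  {w: True, n: False}


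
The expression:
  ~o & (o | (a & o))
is never true.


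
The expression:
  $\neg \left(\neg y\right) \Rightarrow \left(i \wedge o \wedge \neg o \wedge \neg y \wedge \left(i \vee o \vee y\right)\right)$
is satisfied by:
  {y: False}


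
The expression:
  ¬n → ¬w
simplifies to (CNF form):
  n ∨ ¬w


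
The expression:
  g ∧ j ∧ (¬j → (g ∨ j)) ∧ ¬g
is never true.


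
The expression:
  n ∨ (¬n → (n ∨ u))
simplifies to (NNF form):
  n ∨ u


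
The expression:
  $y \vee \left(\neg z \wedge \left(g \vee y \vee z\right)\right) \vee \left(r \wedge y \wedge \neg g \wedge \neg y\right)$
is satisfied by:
  {y: True, g: True, z: False}
  {y: True, g: False, z: False}
  {y: True, z: True, g: True}
  {y: True, z: True, g: False}
  {g: True, z: False, y: False}


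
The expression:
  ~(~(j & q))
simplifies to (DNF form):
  j & q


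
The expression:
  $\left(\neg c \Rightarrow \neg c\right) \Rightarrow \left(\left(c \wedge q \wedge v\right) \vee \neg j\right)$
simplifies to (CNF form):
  $\left(c \vee \neg j\right) \wedge \left(q \vee \neg j\right) \wedge \left(v \vee \neg j\right)$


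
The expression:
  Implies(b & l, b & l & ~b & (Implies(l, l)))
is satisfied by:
  {l: False, b: False}
  {b: True, l: False}
  {l: True, b: False}


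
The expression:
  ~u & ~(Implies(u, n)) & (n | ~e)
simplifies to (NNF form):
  False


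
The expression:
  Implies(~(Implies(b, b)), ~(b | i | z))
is always true.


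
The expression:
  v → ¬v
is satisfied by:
  {v: False}


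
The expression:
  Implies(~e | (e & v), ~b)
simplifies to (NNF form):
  ~b | (e & ~v)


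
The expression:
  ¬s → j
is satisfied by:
  {s: True, j: True}
  {s: True, j: False}
  {j: True, s: False}


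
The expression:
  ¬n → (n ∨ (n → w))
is always true.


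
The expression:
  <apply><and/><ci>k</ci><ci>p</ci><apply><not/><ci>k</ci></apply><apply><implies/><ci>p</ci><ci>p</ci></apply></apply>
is never true.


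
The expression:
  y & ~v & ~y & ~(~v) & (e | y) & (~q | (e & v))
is never true.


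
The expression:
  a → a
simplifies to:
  True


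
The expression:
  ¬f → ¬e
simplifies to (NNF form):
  f ∨ ¬e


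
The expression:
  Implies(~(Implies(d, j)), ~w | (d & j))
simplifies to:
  j | ~d | ~w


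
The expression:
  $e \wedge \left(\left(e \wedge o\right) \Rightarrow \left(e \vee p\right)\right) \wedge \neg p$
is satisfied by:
  {e: True, p: False}


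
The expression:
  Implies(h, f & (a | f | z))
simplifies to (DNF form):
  f | ~h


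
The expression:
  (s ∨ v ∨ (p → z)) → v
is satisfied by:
  {v: True, p: True, s: False, z: False}
  {v: True, s: False, p: False, z: False}
  {z: True, v: True, p: True, s: False}
  {z: True, v: True, s: False, p: False}
  {v: True, p: True, s: True, z: False}
  {v: True, s: True, p: False, z: False}
  {v: True, z: True, s: True, p: True}
  {v: True, z: True, s: True, p: False}
  {p: True, z: False, s: False, v: False}


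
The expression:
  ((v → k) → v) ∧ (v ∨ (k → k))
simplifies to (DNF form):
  v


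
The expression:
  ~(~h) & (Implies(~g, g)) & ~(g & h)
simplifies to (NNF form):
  False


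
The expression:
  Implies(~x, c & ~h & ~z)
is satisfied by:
  {x: True, c: True, z: False, h: False}
  {x: True, z: False, h: False, c: False}
  {x: True, c: True, h: True, z: False}
  {x: True, h: True, z: False, c: False}
  {x: True, c: True, z: True, h: False}
  {x: True, z: True, h: False, c: False}
  {x: True, c: True, h: True, z: True}
  {x: True, h: True, z: True, c: False}
  {c: True, z: False, h: False, x: False}


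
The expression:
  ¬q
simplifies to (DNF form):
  ¬q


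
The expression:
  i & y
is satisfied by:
  {i: True, y: True}


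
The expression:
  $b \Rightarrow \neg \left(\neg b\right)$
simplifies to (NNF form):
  $\text{True}$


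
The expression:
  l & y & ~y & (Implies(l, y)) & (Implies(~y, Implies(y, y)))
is never true.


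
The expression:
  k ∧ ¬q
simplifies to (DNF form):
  k ∧ ¬q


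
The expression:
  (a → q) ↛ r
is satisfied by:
  {q: True, r: False, a: False}
  {q: False, r: False, a: False}
  {a: True, q: True, r: False}


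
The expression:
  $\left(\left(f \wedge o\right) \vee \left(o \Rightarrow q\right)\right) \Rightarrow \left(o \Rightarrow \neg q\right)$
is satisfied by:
  {o: False, q: False}
  {q: True, o: False}
  {o: True, q: False}


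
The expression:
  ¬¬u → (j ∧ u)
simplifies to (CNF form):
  j ∨ ¬u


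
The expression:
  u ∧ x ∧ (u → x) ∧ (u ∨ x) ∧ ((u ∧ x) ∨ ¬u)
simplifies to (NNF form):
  u ∧ x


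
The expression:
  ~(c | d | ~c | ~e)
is never true.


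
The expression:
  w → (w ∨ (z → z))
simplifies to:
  True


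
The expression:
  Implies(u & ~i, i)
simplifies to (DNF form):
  i | ~u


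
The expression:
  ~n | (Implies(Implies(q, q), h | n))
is always true.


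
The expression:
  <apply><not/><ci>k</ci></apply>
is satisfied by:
  {k: False}


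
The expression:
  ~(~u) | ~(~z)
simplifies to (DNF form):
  u | z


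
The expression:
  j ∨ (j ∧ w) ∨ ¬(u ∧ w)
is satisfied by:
  {j: True, w: False, u: False}
  {w: False, u: False, j: False}
  {j: True, u: True, w: False}
  {u: True, w: False, j: False}
  {j: True, w: True, u: False}
  {w: True, j: False, u: False}
  {j: True, u: True, w: True}


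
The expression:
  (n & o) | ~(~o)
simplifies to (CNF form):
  o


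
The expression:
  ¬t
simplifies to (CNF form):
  ¬t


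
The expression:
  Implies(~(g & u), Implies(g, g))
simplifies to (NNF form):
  True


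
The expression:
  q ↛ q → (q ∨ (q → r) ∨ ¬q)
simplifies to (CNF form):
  True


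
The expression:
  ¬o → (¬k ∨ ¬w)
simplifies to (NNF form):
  o ∨ ¬k ∨ ¬w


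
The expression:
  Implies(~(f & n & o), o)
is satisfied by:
  {o: True}


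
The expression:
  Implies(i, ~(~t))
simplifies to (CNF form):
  t | ~i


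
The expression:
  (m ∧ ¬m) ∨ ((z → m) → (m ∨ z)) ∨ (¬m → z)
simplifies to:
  m ∨ z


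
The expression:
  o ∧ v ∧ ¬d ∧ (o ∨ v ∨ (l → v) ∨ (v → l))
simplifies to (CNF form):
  o ∧ v ∧ ¬d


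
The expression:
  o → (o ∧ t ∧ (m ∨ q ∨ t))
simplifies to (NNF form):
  t ∨ ¬o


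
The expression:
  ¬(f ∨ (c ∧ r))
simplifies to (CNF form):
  ¬f ∧ (¬c ∨ ¬r)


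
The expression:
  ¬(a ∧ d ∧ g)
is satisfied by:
  {g: False, d: False, a: False}
  {a: True, g: False, d: False}
  {d: True, g: False, a: False}
  {a: True, d: True, g: False}
  {g: True, a: False, d: False}
  {a: True, g: True, d: False}
  {d: True, g: True, a: False}


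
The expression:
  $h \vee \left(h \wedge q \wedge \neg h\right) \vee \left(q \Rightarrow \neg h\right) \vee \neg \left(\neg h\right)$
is always true.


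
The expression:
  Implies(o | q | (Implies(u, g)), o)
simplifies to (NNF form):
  o | (u & ~g & ~q)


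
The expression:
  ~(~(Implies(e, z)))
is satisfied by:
  {z: True, e: False}
  {e: False, z: False}
  {e: True, z: True}


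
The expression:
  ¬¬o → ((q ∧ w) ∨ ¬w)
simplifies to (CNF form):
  q ∨ ¬o ∨ ¬w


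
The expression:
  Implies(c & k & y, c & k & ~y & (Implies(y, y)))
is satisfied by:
  {k: False, y: False, c: False}
  {c: True, k: False, y: False}
  {y: True, k: False, c: False}
  {c: True, y: True, k: False}
  {k: True, c: False, y: False}
  {c: True, k: True, y: False}
  {y: True, k: True, c: False}


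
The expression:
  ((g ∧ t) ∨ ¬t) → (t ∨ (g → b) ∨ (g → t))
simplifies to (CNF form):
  b ∨ t ∨ ¬g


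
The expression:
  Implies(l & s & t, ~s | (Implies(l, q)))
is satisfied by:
  {q: True, l: False, t: False, s: False}
  {q: False, l: False, t: False, s: False}
  {s: True, q: True, l: False, t: False}
  {s: True, q: False, l: False, t: False}
  {q: True, t: True, s: False, l: False}
  {t: True, s: False, l: False, q: False}
  {s: True, t: True, q: True, l: False}
  {s: True, t: True, q: False, l: False}
  {q: True, l: True, s: False, t: False}
  {l: True, s: False, t: False, q: False}
  {q: True, s: True, l: True, t: False}
  {s: True, l: True, q: False, t: False}
  {q: True, t: True, l: True, s: False}
  {t: True, l: True, s: False, q: False}
  {s: True, t: True, l: True, q: True}


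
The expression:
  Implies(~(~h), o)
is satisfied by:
  {o: True, h: False}
  {h: False, o: False}
  {h: True, o: True}


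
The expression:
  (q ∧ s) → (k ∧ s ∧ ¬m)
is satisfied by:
  {k: True, s: False, q: False, m: False}
  {k: False, s: False, q: False, m: False}
  {m: True, k: True, s: False, q: False}
  {m: True, k: False, s: False, q: False}
  {q: True, k: True, s: False, m: False}
  {q: True, k: False, s: False, m: False}
  {q: True, m: True, k: True, s: False}
  {q: True, m: True, k: False, s: False}
  {s: True, k: True, m: False, q: False}
  {s: True, k: False, m: False, q: False}
  {m: True, s: True, k: True, q: False}
  {m: True, s: True, k: False, q: False}
  {q: True, s: True, k: True, m: False}


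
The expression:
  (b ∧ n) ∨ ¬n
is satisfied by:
  {b: True, n: False}
  {n: False, b: False}
  {n: True, b: True}


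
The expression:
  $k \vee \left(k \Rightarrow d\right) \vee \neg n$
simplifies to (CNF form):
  $\text{True}$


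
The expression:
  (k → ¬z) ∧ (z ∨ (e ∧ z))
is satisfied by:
  {z: True, k: False}


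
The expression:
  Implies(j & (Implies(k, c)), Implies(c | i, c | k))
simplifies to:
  c | k | ~i | ~j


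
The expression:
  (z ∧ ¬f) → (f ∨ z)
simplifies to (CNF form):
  True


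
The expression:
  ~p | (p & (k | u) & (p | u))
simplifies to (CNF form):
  k | u | ~p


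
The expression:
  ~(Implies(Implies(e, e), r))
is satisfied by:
  {r: False}


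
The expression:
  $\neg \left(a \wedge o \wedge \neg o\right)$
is always true.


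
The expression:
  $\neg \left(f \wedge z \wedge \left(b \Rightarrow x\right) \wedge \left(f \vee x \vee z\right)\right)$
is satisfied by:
  {b: True, z: False, f: False, x: False}
  {b: False, z: False, f: False, x: False}
  {x: True, b: True, z: False, f: False}
  {x: True, b: False, z: False, f: False}
  {f: True, b: True, z: False, x: False}
  {f: True, b: False, z: False, x: False}
  {f: True, x: True, b: True, z: False}
  {f: True, x: True, b: False, z: False}
  {z: True, b: True, x: False, f: False}
  {z: True, b: False, x: False, f: False}
  {x: True, z: True, b: True, f: False}
  {x: True, z: True, b: False, f: False}
  {f: True, z: True, b: True, x: False}


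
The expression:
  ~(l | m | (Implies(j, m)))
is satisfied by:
  {j: True, l: False, m: False}


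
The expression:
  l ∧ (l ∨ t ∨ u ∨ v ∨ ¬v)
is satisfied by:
  {l: True}


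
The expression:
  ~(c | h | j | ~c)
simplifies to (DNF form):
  False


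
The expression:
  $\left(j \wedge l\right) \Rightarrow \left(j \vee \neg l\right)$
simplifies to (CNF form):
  $\text{True}$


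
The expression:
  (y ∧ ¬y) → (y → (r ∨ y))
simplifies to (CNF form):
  True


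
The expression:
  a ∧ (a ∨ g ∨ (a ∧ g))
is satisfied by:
  {a: True}


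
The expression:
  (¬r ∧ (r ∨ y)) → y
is always true.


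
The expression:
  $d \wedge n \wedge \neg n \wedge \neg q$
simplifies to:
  $\text{False}$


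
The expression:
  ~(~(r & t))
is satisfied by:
  {t: True, r: True}


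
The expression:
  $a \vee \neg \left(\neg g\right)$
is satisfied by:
  {a: True, g: True}
  {a: True, g: False}
  {g: True, a: False}


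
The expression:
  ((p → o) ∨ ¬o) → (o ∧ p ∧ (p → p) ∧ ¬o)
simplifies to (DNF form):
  False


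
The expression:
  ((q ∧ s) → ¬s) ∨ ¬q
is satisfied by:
  {s: False, q: False}
  {q: True, s: False}
  {s: True, q: False}


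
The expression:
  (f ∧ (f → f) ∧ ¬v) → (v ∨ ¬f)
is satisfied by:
  {v: True, f: False}
  {f: False, v: False}
  {f: True, v: True}


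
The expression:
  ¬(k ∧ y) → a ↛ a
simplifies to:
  k ∧ y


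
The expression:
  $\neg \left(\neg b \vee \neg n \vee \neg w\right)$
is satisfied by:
  {w: True, b: True, n: True}


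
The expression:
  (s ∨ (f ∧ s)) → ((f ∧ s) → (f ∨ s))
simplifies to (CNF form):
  True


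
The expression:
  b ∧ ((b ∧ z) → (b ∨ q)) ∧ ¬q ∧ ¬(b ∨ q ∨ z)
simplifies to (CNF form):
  False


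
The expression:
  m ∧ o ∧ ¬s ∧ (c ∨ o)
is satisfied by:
  {m: True, o: True, s: False}


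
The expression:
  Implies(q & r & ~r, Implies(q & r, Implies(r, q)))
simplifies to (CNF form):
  True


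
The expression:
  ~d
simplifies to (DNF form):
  ~d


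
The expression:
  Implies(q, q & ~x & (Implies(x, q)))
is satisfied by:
  {q: False, x: False}
  {x: True, q: False}
  {q: True, x: False}


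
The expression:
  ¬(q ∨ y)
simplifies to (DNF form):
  ¬q ∧ ¬y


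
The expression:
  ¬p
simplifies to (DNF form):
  ¬p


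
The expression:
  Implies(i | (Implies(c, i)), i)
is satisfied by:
  {i: True, c: True}
  {i: True, c: False}
  {c: True, i: False}


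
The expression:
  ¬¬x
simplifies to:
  x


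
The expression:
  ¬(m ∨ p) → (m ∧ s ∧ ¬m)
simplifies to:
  m ∨ p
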